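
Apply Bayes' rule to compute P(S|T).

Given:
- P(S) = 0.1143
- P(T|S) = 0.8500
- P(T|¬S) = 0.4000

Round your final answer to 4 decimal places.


Bayes' theorem: P(S|T) = P(T|S) × P(S) / P(T)

Step 1: Calculate P(T) using law of total probability
P(T) = P(T|S)P(S) + P(T|¬S)P(¬S)
     = 0.8500 × 0.1143 + 0.4000 × 0.8857
     = 0.09715500 + 0.35428000
     = 0.45143500

Step 2: Apply Bayes' theorem
P(S|T) = P(T|S) × P(S) / P(T)
       = 0.09715500 / 0.45143500
       = 0.2152


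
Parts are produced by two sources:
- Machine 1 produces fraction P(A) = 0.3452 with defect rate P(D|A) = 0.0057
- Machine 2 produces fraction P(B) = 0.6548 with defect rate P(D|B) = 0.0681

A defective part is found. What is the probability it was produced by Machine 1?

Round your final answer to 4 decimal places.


Let A = from Machine 1, D = defective

Given:
- P(A) = 0.3452, P(B) = 0.6548
- P(D|A) = 0.0057, P(D|B) = 0.0681

Step 1: Find P(D)
P(D) = P(D|A)P(A) + P(D|B)P(B)
     = 0.0057 × 0.3452 + 0.0681 × 0.6548
     = 0.00196764 + 0.04459188
     = 0.04655952

Step 2: Apply Bayes' theorem
P(A|D) = P(D|A)P(A) / P(D)
       = 0.00196764 / 0.04655952
       = 0.0423


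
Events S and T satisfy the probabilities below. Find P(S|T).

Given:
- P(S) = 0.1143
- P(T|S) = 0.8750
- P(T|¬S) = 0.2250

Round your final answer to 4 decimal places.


Bayes' theorem: P(S|T) = P(T|S) × P(S) / P(T)

Step 1: Calculate P(T) using law of total probability
P(T) = P(T|S)P(S) + P(T|¬S)P(¬S)
     = 0.8750 × 0.1143 + 0.2250 × 0.8857
     = 0.10001250 + 0.19928250
     = 0.29929500

Step 2: Apply Bayes' theorem
P(S|T) = P(T|S) × P(S) / P(T)
       = 0.10001250 / 0.29929500
       = 0.3342


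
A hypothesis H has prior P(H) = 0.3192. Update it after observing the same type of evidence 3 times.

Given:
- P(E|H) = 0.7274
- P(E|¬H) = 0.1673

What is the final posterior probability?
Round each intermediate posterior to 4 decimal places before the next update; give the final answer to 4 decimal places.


Sequential Bayesian updating:

Initial prior: P(H) = 0.3192

Update 1:
  P(E) = 0.7274 × 0.3192 + 0.1673 × 0.6808 = 0.23218608 + 0.11389784 = 0.34608392
  P(H|E) = 0.23218608 / 0.34608392 = 0.6709

Update 2:
  P(E) = 0.7274 × 0.6709 + 0.1673 × 0.3291 = 0.48801266 + 0.05505843 = 0.54307109
  P(H|E) = 0.48801266 / 0.54307109 = 0.8986

Update 3:
  P(E) = 0.7274 × 0.8986 + 0.1673 × 0.1014 = 0.65364164 + 0.01696422 = 0.67060586
  P(H|E) = 0.65364164 / 0.67060586 = 0.9747

Final posterior: 0.9747


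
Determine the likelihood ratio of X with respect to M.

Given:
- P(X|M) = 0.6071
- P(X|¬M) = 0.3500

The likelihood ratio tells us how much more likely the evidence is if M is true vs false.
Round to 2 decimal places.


Likelihood Ratio (LR) = P(X|M) / P(X|¬M)

LR = 0.6071 / 0.3500
   = 1.73

The evidence is 1.73 times more likely if M is true than if M is false.
Since LR > 1, the evidence supports M over ¬M.


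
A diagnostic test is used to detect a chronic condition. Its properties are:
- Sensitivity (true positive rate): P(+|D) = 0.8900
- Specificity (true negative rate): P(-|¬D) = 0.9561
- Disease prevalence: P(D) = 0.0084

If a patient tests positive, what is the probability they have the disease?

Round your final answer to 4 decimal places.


Let D = has disease, + = positive test

Given:
- P(D) = 0.0084 (prevalence)
- P(+|D) = 0.8900 (sensitivity)
- P(-|¬D) = 0.9561 (specificity)
- P(+|¬D) = 0.0439 (false positive rate = 1 - specificity)

Step 1: Find P(+)
P(+) = P(+|D)P(D) + P(+|¬D)P(¬D)
     = 0.8900 × 0.0084 + 0.0439 × 0.9916
     = 0.00747600 + 0.04353124
     = 0.05100724

Step 2: Apply Bayes' theorem for P(D|+)
P(D|+) = P(+|D)P(D) / P(+)
       = 0.00747600 / 0.05100724
       = 0.1466


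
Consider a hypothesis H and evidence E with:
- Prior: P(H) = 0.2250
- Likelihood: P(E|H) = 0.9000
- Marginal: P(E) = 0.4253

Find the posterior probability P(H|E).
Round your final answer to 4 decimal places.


Using Bayes' theorem:

P(H|E) = P(E|H) × P(H) / P(E)
       = 0.9000 × 0.2250 / 0.4253
       = 0.20250000 / 0.4253
       = 0.4761

The evidence strengthens our belief in H.
Prior: 0.2250 → Posterior: 0.4761


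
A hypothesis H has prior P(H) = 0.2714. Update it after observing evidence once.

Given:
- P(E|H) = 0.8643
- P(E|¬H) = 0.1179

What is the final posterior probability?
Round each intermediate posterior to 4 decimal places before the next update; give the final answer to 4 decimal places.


Sequential Bayesian updating:

Initial prior: P(H) = 0.2714

Update 1:
  P(E) = 0.8643 × 0.2714 + 0.1179 × 0.7286 = 0.23457102 + 0.08590194 = 0.32047296
  P(H|E) = 0.23457102 / 0.32047296 = 0.7320

Final posterior: 0.7320


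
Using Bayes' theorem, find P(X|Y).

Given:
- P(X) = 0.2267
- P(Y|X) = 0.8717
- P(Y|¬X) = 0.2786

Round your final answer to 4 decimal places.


Bayes' theorem: P(X|Y) = P(Y|X) × P(X) / P(Y)

Step 1: Calculate P(Y) using law of total probability
P(Y) = P(Y|X)P(X) + P(Y|¬X)P(¬X)
     = 0.8717 × 0.2267 + 0.2786 × 0.7733
     = 0.19761439 + 0.21544138
     = 0.41305577

Step 2: Apply Bayes' theorem
P(X|Y) = P(Y|X) × P(X) / P(Y)
       = 0.19761439 / 0.41305577
       = 0.4784


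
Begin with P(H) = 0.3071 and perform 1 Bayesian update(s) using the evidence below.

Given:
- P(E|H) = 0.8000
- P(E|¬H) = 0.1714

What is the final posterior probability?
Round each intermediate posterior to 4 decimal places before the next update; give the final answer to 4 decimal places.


Sequential Bayesian updating:

Initial prior: P(H) = 0.3071

Update 1:
  P(E) = 0.8000 × 0.3071 + 0.1714 × 0.6929 = 0.24568000 + 0.11876306 = 0.36444306
  P(H|E) = 0.24568000 / 0.36444306 = 0.6741

Final posterior: 0.6741


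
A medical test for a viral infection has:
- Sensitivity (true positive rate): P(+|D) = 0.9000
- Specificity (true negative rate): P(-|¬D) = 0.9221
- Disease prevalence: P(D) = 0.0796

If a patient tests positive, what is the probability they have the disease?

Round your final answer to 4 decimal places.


Let D = has disease, + = positive test

Given:
- P(D) = 0.0796 (prevalence)
- P(+|D) = 0.9000 (sensitivity)
- P(-|¬D) = 0.9221 (specificity)
- P(+|¬D) = 0.0779 (false positive rate = 1 - specificity)

Step 1: Find P(+)
P(+) = P(+|D)P(D) + P(+|¬D)P(¬D)
     = 0.9000 × 0.0796 + 0.0779 × 0.9204
     = 0.07164000 + 0.07169916
     = 0.14333916

Step 2: Apply Bayes' theorem for P(D|+)
P(D|+) = P(+|D)P(D) / P(+)
       = 0.07164000 / 0.14333916
       = 0.4998


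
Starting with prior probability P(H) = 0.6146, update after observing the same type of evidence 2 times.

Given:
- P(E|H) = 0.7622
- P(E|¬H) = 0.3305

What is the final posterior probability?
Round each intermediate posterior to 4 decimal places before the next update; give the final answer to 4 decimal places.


Sequential Bayesian updating:

Initial prior: P(H) = 0.6146

Update 1:
  P(E) = 0.7622 × 0.6146 + 0.3305 × 0.3854 = 0.46844812 + 0.12737470 = 0.59582282
  P(H|E) = 0.46844812 / 0.59582282 = 0.7862

Update 2:
  P(E) = 0.7622 × 0.7862 + 0.3305 × 0.2138 = 0.59924164 + 0.07066090 = 0.66990254
  P(H|E) = 0.59924164 / 0.66990254 = 0.8945

Final posterior: 0.8945


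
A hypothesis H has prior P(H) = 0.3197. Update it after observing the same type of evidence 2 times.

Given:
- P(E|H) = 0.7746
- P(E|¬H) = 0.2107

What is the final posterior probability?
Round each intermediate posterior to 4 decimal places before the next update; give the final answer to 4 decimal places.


Sequential Bayesian updating:

Initial prior: P(H) = 0.3197

Update 1:
  P(E) = 0.7746 × 0.3197 + 0.2107 × 0.6803 = 0.24763962 + 0.14333921 = 0.39097883
  P(H|E) = 0.24763962 / 0.39097883 = 0.6334

Update 2:
  P(E) = 0.7746 × 0.6334 + 0.2107 × 0.3666 = 0.49063164 + 0.07724262 = 0.56787426
  P(H|E) = 0.49063164 / 0.56787426 = 0.8640

Final posterior: 0.8640


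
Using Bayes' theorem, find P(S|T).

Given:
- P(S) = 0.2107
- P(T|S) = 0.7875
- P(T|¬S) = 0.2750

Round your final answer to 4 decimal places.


Bayes' theorem: P(S|T) = P(T|S) × P(S) / P(T)

Step 1: Calculate P(T) using law of total probability
P(T) = P(T|S)P(S) + P(T|¬S)P(¬S)
     = 0.7875 × 0.2107 + 0.2750 × 0.7893
     = 0.16592625 + 0.21705750
     = 0.38298375

Step 2: Apply Bayes' theorem
P(S|T) = P(T|S) × P(S) / P(T)
       = 0.16592625 / 0.38298375
       = 0.4332


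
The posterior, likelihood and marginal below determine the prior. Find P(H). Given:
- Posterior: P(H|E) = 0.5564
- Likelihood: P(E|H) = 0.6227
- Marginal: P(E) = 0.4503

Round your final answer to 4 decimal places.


From Bayes' theorem: P(H|E) = P(E|H) × P(H) / P(E)

Rearranging for P(H):
P(H) = P(H|E) × P(E) / P(E|H)
     = 0.5564 × 0.4503 / 0.6227
     = 0.25054692 / 0.6227
     = 0.4024


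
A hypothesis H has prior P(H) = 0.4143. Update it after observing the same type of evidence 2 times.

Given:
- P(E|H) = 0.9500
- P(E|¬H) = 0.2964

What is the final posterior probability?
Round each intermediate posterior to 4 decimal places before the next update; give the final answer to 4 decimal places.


Sequential Bayesian updating:

Initial prior: P(H) = 0.4143

Update 1:
  P(E) = 0.9500 × 0.4143 + 0.2964 × 0.5857 = 0.39358500 + 0.17360148 = 0.56718648
  P(H|E) = 0.39358500 / 0.56718648 = 0.6939

Update 2:
  P(E) = 0.9500 × 0.6939 + 0.2964 × 0.3061 = 0.65920500 + 0.09072804 = 0.74993304
  P(H|E) = 0.65920500 / 0.74993304 = 0.8790

Final posterior: 0.8790


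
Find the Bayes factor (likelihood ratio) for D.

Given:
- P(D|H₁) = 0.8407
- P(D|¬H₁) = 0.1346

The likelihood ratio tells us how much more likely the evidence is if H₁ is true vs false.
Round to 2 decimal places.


Likelihood Ratio (LR) = P(D|H₁) / P(D|¬H₁)

LR = 0.8407 / 0.1346
   = 6.25

The evidence is 6.25 times more likely if H₁ is true than if H₁ is false.
LR > 1, so observing D raises the odds in favor of H₁.


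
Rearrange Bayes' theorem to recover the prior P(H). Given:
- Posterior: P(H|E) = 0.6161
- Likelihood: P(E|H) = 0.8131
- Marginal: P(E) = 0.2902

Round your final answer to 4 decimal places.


From Bayes' theorem: P(H|E) = P(E|H) × P(H) / P(E)

Rearranging for P(H):
P(H) = P(H|E) × P(E) / P(E|H)
     = 0.6161 × 0.2902 / 0.8131
     = 0.17879222 / 0.8131
     = 0.2199


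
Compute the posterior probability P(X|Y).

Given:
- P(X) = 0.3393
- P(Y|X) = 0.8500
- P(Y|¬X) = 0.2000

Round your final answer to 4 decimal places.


Bayes' theorem: P(X|Y) = P(Y|X) × P(X) / P(Y)

Step 1: Calculate P(Y) using law of total probability
P(Y) = P(Y|X)P(X) + P(Y|¬X)P(¬X)
     = 0.8500 × 0.3393 + 0.2000 × 0.6607
     = 0.28840500 + 0.13214000
     = 0.42054500

Step 2: Apply Bayes' theorem
P(X|Y) = P(Y|X) × P(X) / P(Y)
       = 0.28840500 / 0.42054500
       = 0.6858


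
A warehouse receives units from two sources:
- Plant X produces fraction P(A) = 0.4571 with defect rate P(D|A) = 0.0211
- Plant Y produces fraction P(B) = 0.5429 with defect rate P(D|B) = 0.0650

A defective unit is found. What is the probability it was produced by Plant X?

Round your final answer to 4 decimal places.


Let A = from Plant X, D = defective

Given:
- P(A) = 0.4571, P(B) = 0.5429
- P(D|A) = 0.0211, P(D|B) = 0.0650

Step 1: Find P(D)
P(D) = P(D|A)P(A) + P(D|B)P(B)
     = 0.0211 × 0.4571 + 0.0650 × 0.5429
     = 0.00964481 + 0.03528850
     = 0.04493331

Step 2: Apply Bayes' theorem
P(A|D) = P(D|A)P(A) / P(D)
       = 0.00964481 / 0.04493331
       = 0.2146


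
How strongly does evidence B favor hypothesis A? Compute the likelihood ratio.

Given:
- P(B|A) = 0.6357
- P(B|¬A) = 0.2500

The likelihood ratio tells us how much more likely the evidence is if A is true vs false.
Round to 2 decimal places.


Likelihood Ratio (LR) = P(B|A) / P(B|¬A)

LR = 0.6357 / 0.2500
   = 2.54

The evidence is 2.54 times more likely if A is true than if A is false.
Because LR exceeds 1, B is evidence for A.


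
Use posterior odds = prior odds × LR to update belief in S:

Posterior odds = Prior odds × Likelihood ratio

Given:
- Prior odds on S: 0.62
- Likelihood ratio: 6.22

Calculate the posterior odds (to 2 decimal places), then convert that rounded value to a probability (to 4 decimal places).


Step 1: Calculate posterior odds
Posterior odds = Prior odds × LR
               = 0.62 × 6.22
               = 3.86

Step 2: Convert to probability
P(S|E) = Posterior odds / (1 + Posterior odds)
       = 3.86 / (1 + 3.86)
       = 3.86 / 4.86
       = 0.7942

The evidence increased P(S) from 0.3827 to 0.7942.


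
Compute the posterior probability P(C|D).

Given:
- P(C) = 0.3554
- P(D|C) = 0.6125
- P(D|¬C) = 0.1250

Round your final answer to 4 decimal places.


Bayes' theorem: P(C|D) = P(D|C) × P(C) / P(D)

Step 1: Calculate P(D) using law of total probability
P(D) = P(D|C)P(C) + P(D|¬C)P(¬C)
     = 0.6125 × 0.3554 + 0.1250 × 0.6446
     = 0.21768250 + 0.08057500
     = 0.29825750

Step 2: Apply Bayes' theorem
P(C|D) = P(D|C) × P(C) / P(D)
       = 0.21768250 / 0.29825750
       = 0.7298


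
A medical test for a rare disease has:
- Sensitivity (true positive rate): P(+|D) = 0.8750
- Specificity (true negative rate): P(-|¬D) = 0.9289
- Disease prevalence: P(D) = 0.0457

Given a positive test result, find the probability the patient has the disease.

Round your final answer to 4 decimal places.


Let D = has disease, + = positive test

Given:
- P(D) = 0.0457 (prevalence)
- P(+|D) = 0.8750 (sensitivity)
- P(-|¬D) = 0.9289 (specificity)
- P(+|¬D) = 0.0711 (false positive rate = 1 - specificity)

Step 1: Find P(+)
P(+) = P(+|D)P(D) + P(+|¬D)P(¬D)
     = 0.8750 × 0.0457 + 0.0711 × 0.9543
     = 0.03998750 + 0.06785073
     = 0.10783823

Step 2: Apply Bayes' theorem for P(D|+)
P(D|+) = P(+|D)P(D) / P(+)
       = 0.03998750 / 0.10783823
       = 0.3708


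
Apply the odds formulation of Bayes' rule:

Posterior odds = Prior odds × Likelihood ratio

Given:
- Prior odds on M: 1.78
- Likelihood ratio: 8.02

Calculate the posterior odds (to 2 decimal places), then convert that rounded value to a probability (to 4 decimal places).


Step 1: Calculate posterior odds
Posterior odds = Prior odds × LR
               = 1.78 × 8.02
               = 14.28

Step 2: Convert to probability
P(M|E) = Posterior odds / (1 + Posterior odds)
       = 14.28 / (1 + 14.28)
       = 14.28 / 15.28
       = 0.9346

The evidence increased P(M) from 0.6403 to 0.9346.


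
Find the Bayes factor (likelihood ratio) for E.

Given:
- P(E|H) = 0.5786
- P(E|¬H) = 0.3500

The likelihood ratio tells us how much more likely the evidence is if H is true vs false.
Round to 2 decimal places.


Likelihood Ratio (LR) = P(E|H) / P(E|¬H)

LR = 0.5786 / 0.3500
   = 1.65

The evidence is 1.65 times more likely if H is true than if H is false.
Because LR exceeds 1, E is evidence for H.


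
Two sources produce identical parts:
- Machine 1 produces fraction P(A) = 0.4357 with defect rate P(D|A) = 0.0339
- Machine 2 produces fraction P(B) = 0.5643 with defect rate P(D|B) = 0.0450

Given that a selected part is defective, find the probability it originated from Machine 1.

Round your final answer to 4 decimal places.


Let A = from Machine 1, D = defective

Given:
- P(A) = 0.4357, P(B) = 0.5643
- P(D|A) = 0.0339, P(D|B) = 0.0450

Step 1: Find P(D)
P(D) = P(D|A)P(A) + P(D|B)P(B)
     = 0.0339 × 0.4357 + 0.0450 × 0.5643
     = 0.01477023 + 0.02539350
     = 0.04016373

Step 2: Apply Bayes' theorem
P(A|D) = P(D|A)P(A) / P(D)
       = 0.01477023 / 0.04016373
       = 0.3678


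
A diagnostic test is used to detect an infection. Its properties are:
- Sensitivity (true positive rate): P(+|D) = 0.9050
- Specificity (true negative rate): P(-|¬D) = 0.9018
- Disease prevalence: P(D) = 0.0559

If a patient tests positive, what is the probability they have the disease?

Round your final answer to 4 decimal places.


Let D = has disease, + = positive test

Given:
- P(D) = 0.0559 (prevalence)
- P(+|D) = 0.9050 (sensitivity)
- P(-|¬D) = 0.9018 (specificity)
- P(+|¬D) = 0.0982 (false positive rate = 1 - specificity)

Step 1: Find P(+)
P(+) = P(+|D)P(D) + P(+|¬D)P(¬D)
     = 0.9050 × 0.0559 + 0.0982 × 0.9441
     = 0.05058950 + 0.09271062
     = 0.14330012

Step 2: Apply Bayes' theorem for P(D|+)
P(D|+) = P(+|D)P(D) / P(+)
       = 0.05058950 / 0.14330012
       = 0.3530


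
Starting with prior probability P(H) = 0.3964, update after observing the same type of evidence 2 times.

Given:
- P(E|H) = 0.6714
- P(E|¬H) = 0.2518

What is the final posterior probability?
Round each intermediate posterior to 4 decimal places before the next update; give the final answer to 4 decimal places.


Sequential Bayesian updating:

Initial prior: P(H) = 0.3964

Update 1:
  P(E) = 0.6714 × 0.3964 + 0.2518 × 0.6036 = 0.26614296 + 0.15198648 = 0.41812944
  P(H|E) = 0.26614296 / 0.41812944 = 0.6365

Update 2:
  P(E) = 0.6714 × 0.6365 + 0.2518 × 0.3635 = 0.42734610 + 0.09152930 = 0.51887540
  P(H|E) = 0.42734610 / 0.51887540 = 0.8236

Final posterior: 0.8236


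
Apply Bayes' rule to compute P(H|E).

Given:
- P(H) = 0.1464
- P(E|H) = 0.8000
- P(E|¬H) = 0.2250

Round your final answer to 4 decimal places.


Bayes' theorem: P(H|E) = P(E|H) × P(H) / P(E)

Step 1: Calculate P(E) using law of total probability
P(E) = P(E|H)P(H) + P(E|¬H)P(¬H)
     = 0.8000 × 0.1464 + 0.2250 × 0.8536
     = 0.11712000 + 0.19206000
     = 0.30918000

Step 2: Apply Bayes' theorem
P(H|E) = P(E|H) × P(H) / P(E)
       = 0.11712000 / 0.30918000
       = 0.3788


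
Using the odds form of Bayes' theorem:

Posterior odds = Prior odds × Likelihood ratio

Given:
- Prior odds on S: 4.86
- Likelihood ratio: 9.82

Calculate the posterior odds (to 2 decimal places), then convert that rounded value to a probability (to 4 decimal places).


Step 1: Calculate posterior odds
Posterior odds = Prior odds × LR
               = 4.86 × 9.82
               = 47.73

Step 2: Convert to probability
P(S|E) = Posterior odds / (1 + Posterior odds)
       = 47.73 / (1 + 47.73)
       = 47.73 / 48.73
       = 0.9795

The evidence increased P(S) from 0.8294 to 0.9795.


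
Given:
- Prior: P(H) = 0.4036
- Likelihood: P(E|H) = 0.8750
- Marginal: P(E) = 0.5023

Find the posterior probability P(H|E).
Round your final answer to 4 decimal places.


Using Bayes' theorem:

P(H|E) = P(E|H) × P(H) / P(E)
       = 0.8750 × 0.4036 / 0.5023
       = 0.35315000 / 0.5023
       = 0.7031

The evidence strengthens our belief in H.
Prior: 0.4036 → Posterior: 0.7031


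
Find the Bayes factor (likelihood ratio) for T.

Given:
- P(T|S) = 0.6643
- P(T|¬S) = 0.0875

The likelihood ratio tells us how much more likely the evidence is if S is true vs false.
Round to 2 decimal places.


Likelihood Ratio (LR) = P(T|S) / P(T|¬S)

LR = 0.6643 / 0.0875
   = 7.59

The evidence is 7.59 times more likely if S is true than if S is false.
Because LR exceeds 1, T is evidence for S.


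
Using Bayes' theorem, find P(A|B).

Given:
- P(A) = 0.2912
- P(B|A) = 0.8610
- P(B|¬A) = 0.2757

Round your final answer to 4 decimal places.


Bayes' theorem: P(A|B) = P(B|A) × P(A) / P(B)

Step 1: Calculate P(B) using law of total probability
P(B) = P(B|A)P(A) + P(B|¬A)P(¬A)
     = 0.8610 × 0.2912 + 0.2757 × 0.7088
     = 0.25072320 + 0.19541616
     = 0.44613936

Step 2: Apply Bayes' theorem
P(A|B) = P(B|A) × P(A) / P(B)
       = 0.25072320 / 0.44613936
       = 0.5620


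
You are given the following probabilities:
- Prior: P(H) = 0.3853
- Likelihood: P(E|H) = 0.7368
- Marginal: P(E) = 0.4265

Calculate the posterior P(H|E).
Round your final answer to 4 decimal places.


Using Bayes' theorem:

P(H|E) = P(E|H) × P(H) / P(E)
       = 0.7368 × 0.3853 / 0.4265
       = 0.28388904 / 0.4265
       = 0.6656

The evidence strengthens our belief in H.
Prior: 0.3853 → Posterior: 0.6656


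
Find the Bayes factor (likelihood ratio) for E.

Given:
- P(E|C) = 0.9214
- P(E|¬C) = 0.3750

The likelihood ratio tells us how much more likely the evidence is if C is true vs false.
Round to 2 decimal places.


Likelihood Ratio (LR) = P(E|C) / P(E|¬C)

LR = 0.9214 / 0.3750
   = 2.46

The evidence is 2.46 times more likely if C is true than if C is false.
LR > 1, so observing E raises the odds in favor of C.


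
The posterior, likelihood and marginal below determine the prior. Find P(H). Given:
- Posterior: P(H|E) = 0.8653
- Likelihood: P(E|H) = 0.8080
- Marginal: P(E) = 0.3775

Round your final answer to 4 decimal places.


From Bayes' theorem: P(H|E) = P(E|H) × P(H) / P(E)

Rearranging for P(H):
P(H) = P(H|E) × P(E) / P(E|H)
     = 0.8653 × 0.3775 / 0.8080
     = 0.32665075 / 0.8080
     = 0.4043


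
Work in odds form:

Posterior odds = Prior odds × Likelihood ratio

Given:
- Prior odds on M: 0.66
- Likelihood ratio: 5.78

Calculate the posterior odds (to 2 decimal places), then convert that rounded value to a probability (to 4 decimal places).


Step 1: Calculate posterior odds
Posterior odds = Prior odds × LR
               = 0.66 × 5.78
               = 3.81

Step 2: Convert to probability
P(M|E) = Posterior odds / (1 + Posterior odds)
       = 3.81 / (1 + 3.81)
       = 3.81 / 4.81
       = 0.7921

The evidence increased P(M) from 0.3976 to 0.7921.


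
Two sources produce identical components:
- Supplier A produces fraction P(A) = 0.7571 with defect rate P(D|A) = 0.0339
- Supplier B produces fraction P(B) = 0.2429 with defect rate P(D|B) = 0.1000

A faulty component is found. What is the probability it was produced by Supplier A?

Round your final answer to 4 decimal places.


Let A = from Supplier A, D = faulty

Given:
- P(A) = 0.7571, P(B) = 0.2429
- P(D|A) = 0.0339, P(D|B) = 0.1000

Step 1: Find P(D)
P(D) = P(D|A)P(A) + P(D|B)P(B)
     = 0.0339 × 0.7571 + 0.1000 × 0.2429
     = 0.02566569 + 0.02429000
     = 0.04995569

Step 2: Apply Bayes' theorem
P(A|D) = P(D|A)P(A) / P(D)
       = 0.02566569 / 0.04995569
       = 0.5138


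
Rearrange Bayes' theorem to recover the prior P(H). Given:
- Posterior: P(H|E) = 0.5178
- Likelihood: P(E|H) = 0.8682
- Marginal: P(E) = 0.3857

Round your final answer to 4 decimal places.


From Bayes' theorem: P(H|E) = P(E|H) × P(H) / P(E)

Rearranging for P(H):
P(H) = P(H|E) × P(E) / P(E|H)
     = 0.5178 × 0.3857 / 0.8682
     = 0.19971546 / 0.8682
     = 0.2300


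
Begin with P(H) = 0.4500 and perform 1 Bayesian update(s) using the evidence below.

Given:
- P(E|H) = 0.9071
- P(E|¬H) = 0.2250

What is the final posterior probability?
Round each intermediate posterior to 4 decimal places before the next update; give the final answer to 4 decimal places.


Sequential Bayesian updating:

Initial prior: P(H) = 0.4500

Update 1:
  P(E) = 0.9071 × 0.4500 + 0.2250 × 0.5500 = 0.40819500 + 0.12375000 = 0.53194500
  P(H|E) = 0.40819500 / 0.53194500 = 0.7674

Final posterior: 0.7674


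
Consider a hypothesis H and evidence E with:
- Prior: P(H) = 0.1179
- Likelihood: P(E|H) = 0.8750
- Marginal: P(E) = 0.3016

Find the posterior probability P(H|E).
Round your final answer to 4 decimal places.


Using Bayes' theorem:

P(H|E) = P(E|H) × P(H) / P(E)
       = 0.8750 × 0.1179 / 0.3016
       = 0.10316250 / 0.3016
       = 0.3421

The evidence strengthens our belief in H.
Prior: 0.1179 → Posterior: 0.3421


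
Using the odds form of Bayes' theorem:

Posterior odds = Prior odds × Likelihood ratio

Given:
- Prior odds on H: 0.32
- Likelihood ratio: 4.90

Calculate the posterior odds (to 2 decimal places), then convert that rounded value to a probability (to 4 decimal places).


Step 1: Calculate posterior odds
Posterior odds = Prior odds × LR
               = 0.32 × 4.90
               = 1.57

Step 2: Convert to probability
P(H|E) = Posterior odds / (1 + Posterior odds)
       = 1.57 / (1 + 1.57)
       = 1.57 / 2.57
       = 0.6109

The evidence increased P(H) from 0.2424 to 0.6109.


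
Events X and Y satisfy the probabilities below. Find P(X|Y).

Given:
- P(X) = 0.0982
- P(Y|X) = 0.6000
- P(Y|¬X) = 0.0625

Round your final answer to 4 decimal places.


Bayes' theorem: P(X|Y) = P(Y|X) × P(X) / P(Y)

Step 1: Calculate P(Y) using law of total probability
P(Y) = P(Y|X)P(X) + P(Y|¬X)P(¬X)
     = 0.6000 × 0.0982 + 0.0625 × 0.9018
     = 0.05892000 + 0.05636250
     = 0.11528250

Step 2: Apply Bayes' theorem
P(X|Y) = P(Y|X) × P(X) / P(Y)
       = 0.05892000 / 0.11528250
       = 0.5111


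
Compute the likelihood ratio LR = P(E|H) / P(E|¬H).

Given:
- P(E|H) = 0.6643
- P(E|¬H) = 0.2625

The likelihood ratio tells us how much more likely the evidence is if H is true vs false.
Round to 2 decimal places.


Likelihood Ratio (LR) = P(E|H) / P(E|¬H)

LR = 0.6643 / 0.2625
   = 2.53

The evidence is 2.53 times more likely if H is true than if H is false.
Since LR > 1, the evidence supports H over ¬H.


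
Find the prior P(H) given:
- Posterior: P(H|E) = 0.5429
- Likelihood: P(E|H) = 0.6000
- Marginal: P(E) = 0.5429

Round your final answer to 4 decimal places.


From Bayes' theorem: P(H|E) = P(E|H) × P(H) / P(E)

Rearranging for P(H):
P(H) = P(H|E) × P(E) / P(E|H)
     = 0.5429 × 0.5429 / 0.6000
     = 0.29474041 / 0.6000
     = 0.4912


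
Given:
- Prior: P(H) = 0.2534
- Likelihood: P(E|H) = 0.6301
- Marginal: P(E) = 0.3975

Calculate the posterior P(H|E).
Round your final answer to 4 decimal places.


Using Bayes' theorem:

P(H|E) = P(E|H) × P(H) / P(E)
       = 0.6301 × 0.2534 / 0.3975
       = 0.15966734 / 0.3975
       = 0.4017

The evidence strengthens our belief in H.
Prior: 0.2534 → Posterior: 0.4017


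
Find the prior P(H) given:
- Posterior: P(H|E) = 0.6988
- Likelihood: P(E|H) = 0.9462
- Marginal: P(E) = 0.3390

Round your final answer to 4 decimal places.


From Bayes' theorem: P(H|E) = P(E|H) × P(H) / P(E)

Rearranging for P(H):
P(H) = P(H|E) × P(E) / P(E|H)
     = 0.6988 × 0.3390 / 0.9462
     = 0.23689320 / 0.9462
     = 0.2504


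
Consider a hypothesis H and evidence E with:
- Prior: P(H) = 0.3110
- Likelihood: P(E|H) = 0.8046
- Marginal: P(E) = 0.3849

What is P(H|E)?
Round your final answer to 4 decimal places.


Using Bayes' theorem:

P(H|E) = P(E|H) × P(H) / P(E)
       = 0.8046 × 0.3110 / 0.3849
       = 0.25023060 / 0.3849
       = 0.6501

The evidence strengthens our belief in H.
Prior: 0.3110 → Posterior: 0.6501


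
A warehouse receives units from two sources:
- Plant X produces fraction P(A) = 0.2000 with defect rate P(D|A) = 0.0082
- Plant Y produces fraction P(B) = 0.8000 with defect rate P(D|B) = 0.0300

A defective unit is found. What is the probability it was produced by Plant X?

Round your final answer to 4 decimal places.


Let A = from Plant X, D = defective

Given:
- P(A) = 0.2000, P(B) = 0.8000
- P(D|A) = 0.0082, P(D|B) = 0.0300

Step 1: Find P(D)
P(D) = P(D|A)P(A) + P(D|B)P(B)
     = 0.0082 × 0.2000 + 0.0300 × 0.8000
     = 0.00164000 + 0.02400000
     = 0.02564000

Step 2: Apply Bayes' theorem
P(A|D) = P(D|A)P(A) / P(D)
       = 0.00164000 / 0.02564000
       = 0.0640


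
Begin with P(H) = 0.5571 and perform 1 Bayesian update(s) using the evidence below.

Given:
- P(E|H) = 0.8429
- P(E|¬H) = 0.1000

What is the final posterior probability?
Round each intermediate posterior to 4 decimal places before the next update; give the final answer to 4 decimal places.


Sequential Bayesian updating:

Initial prior: P(H) = 0.5571

Update 1:
  P(E) = 0.8429 × 0.5571 + 0.1000 × 0.4429 = 0.46957959 + 0.04429000 = 0.51386959
  P(H|E) = 0.46957959 / 0.51386959 = 0.9138

Final posterior: 0.9138


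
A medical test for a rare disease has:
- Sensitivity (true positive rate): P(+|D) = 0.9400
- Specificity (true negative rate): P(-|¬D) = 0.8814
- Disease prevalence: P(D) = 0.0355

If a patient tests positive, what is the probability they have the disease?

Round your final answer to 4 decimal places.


Let D = has disease, + = positive test

Given:
- P(D) = 0.0355 (prevalence)
- P(+|D) = 0.9400 (sensitivity)
- P(-|¬D) = 0.8814 (specificity)
- P(+|¬D) = 0.1186 (false positive rate = 1 - specificity)

Step 1: Find P(+)
P(+) = P(+|D)P(D) + P(+|¬D)P(¬D)
     = 0.9400 × 0.0355 + 0.1186 × 0.9645
     = 0.03337000 + 0.11438970
     = 0.14775970

Step 2: Apply Bayes' theorem for P(D|+)
P(D|+) = P(+|D)P(D) / P(+)
       = 0.03337000 / 0.14775970
       = 0.2258


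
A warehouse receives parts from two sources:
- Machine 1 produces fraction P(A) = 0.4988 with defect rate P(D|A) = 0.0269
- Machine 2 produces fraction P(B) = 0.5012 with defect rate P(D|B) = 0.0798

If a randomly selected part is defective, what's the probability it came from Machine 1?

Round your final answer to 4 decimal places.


Let A = from Machine 1, D = defective

Given:
- P(A) = 0.4988, P(B) = 0.5012
- P(D|A) = 0.0269, P(D|B) = 0.0798

Step 1: Find P(D)
P(D) = P(D|A)P(A) + P(D|B)P(B)
     = 0.0269 × 0.4988 + 0.0798 × 0.5012
     = 0.01341772 + 0.03999576
     = 0.05341348

Step 2: Apply Bayes' theorem
P(A|D) = P(D|A)P(A) / P(D)
       = 0.01341772 / 0.05341348
       = 0.2512


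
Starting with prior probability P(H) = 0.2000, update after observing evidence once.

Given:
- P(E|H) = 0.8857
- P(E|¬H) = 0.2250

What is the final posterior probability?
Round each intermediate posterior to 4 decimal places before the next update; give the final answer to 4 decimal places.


Sequential Bayesian updating:

Initial prior: P(H) = 0.2000

Update 1:
  P(E) = 0.8857 × 0.2000 + 0.2250 × 0.8000 = 0.17714000 + 0.18000000 = 0.35714000
  P(H|E) = 0.17714000 / 0.35714000 = 0.4960

Final posterior: 0.4960


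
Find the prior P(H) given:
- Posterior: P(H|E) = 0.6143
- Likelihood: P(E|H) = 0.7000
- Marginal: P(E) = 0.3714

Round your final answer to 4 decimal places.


From Bayes' theorem: P(H|E) = P(E|H) × P(H) / P(E)

Rearranging for P(H):
P(H) = P(H|E) × P(E) / P(E|H)
     = 0.6143 × 0.3714 / 0.7000
     = 0.22815102 / 0.7000
     = 0.3259


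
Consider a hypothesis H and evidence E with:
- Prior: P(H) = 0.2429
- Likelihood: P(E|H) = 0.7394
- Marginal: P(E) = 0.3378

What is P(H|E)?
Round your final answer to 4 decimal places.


Using Bayes' theorem:

P(H|E) = P(E|H) × P(H) / P(E)
       = 0.7394 × 0.2429 / 0.3378
       = 0.17960026 / 0.3378
       = 0.5317

The evidence strengthens our belief in H.
Prior: 0.2429 → Posterior: 0.5317


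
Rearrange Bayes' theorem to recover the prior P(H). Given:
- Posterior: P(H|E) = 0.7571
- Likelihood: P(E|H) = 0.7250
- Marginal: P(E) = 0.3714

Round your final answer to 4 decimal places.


From Bayes' theorem: P(H|E) = P(E|H) × P(H) / P(E)

Rearranging for P(H):
P(H) = P(H|E) × P(E) / P(E|H)
     = 0.7571 × 0.3714 / 0.7250
     = 0.28118694 / 0.7250
     = 0.3878


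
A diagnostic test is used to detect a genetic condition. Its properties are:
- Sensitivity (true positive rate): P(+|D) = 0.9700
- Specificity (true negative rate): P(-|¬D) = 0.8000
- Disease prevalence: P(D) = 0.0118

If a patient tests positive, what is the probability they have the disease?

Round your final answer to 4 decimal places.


Let D = has disease, + = positive test

Given:
- P(D) = 0.0118 (prevalence)
- P(+|D) = 0.9700 (sensitivity)
- P(-|¬D) = 0.8000 (specificity)
- P(+|¬D) = 0.2000 (false positive rate = 1 - specificity)

Step 1: Find P(+)
P(+) = P(+|D)P(D) + P(+|¬D)P(¬D)
     = 0.9700 × 0.0118 + 0.2000 × 0.9882
     = 0.01144600 + 0.19764000
     = 0.20908600

Step 2: Apply Bayes' theorem for P(D|+)
P(D|+) = P(+|D)P(D) / P(+)
       = 0.01144600 / 0.20908600
       = 0.0547


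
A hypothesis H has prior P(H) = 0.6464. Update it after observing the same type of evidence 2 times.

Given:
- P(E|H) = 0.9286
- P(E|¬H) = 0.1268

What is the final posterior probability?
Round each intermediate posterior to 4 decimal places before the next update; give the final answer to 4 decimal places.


Sequential Bayesian updating:

Initial prior: P(H) = 0.6464

Update 1:
  P(E) = 0.9286 × 0.6464 + 0.1268 × 0.3536 = 0.60024704 + 0.04483648 = 0.64508352
  P(H|E) = 0.60024704 / 0.64508352 = 0.9305

Update 2:
  P(E) = 0.9286 × 0.9305 + 0.1268 × 0.0695 = 0.86406230 + 0.00881260 = 0.87287490
  P(H|E) = 0.86406230 / 0.87287490 = 0.9899

Final posterior: 0.9899


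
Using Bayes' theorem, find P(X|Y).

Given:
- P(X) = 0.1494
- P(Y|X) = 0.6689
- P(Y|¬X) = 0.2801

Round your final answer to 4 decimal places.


Bayes' theorem: P(X|Y) = P(Y|X) × P(X) / P(Y)

Step 1: Calculate P(Y) using law of total probability
P(Y) = P(Y|X)P(X) + P(Y|¬X)P(¬X)
     = 0.6689 × 0.1494 + 0.2801 × 0.8506
     = 0.09993366 + 0.23825306
     = 0.33818672

Step 2: Apply Bayes' theorem
P(X|Y) = P(Y|X) × P(X) / P(Y)
       = 0.09993366 / 0.33818672
       = 0.2955


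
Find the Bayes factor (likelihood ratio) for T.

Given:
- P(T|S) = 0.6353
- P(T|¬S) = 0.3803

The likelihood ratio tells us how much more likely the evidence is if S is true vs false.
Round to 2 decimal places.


Likelihood Ratio (LR) = P(T|S) / P(T|¬S)

LR = 0.6353 / 0.3803
   = 1.67

The evidence is 1.67 times more likely if S is true than if S is false.
Since LR > 1, the evidence supports S over ¬S.


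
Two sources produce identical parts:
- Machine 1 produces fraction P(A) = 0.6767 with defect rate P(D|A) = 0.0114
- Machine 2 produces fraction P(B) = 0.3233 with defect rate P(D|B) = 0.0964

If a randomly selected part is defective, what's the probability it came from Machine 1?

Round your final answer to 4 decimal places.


Let A = from Machine 1, D = defective

Given:
- P(A) = 0.6767, P(B) = 0.3233
- P(D|A) = 0.0114, P(D|B) = 0.0964

Step 1: Find P(D)
P(D) = P(D|A)P(A) + P(D|B)P(B)
     = 0.0114 × 0.6767 + 0.0964 × 0.3233
     = 0.00771438 + 0.03116612
     = 0.03888050

Step 2: Apply Bayes' theorem
P(A|D) = P(D|A)P(A) / P(D)
       = 0.00771438 / 0.03888050
       = 0.1984


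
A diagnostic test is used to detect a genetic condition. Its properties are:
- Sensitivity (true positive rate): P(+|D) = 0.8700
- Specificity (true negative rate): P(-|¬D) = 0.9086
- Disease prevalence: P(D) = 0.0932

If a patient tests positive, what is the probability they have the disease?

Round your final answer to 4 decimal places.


Let D = has disease, + = positive test

Given:
- P(D) = 0.0932 (prevalence)
- P(+|D) = 0.8700 (sensitivity)
- P(-|¬D) = 0.9086 (specificity)
- P(+|¬D) = 0.0914 (false positive rate = 1 - specificity)

Step 1: Find P(+)
P(+) = P(+|D)P(D) + P(+|¬D)P(¬D)
     = 0.8700 × 0.0932 + 0.0914 × 0.9068
     = 0.08108400 + 0.08288152
     = 0.16396552

Step 2: Apply Bayes' theorem for P(D|+)
P(D|+) = P(+|D)P(D) / P(+)
       = 0.08108400 / 0.16396552
       = 0.4945


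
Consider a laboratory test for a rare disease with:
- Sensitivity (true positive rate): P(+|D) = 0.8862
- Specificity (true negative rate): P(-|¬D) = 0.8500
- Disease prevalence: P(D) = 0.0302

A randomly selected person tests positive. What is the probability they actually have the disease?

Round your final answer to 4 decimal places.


Let D = has disease, + = positive test

Given:
- P(D) = 0.0302 (prevalence)
- P(+|D) = 0.8862 (sensitivity)
- P(-|¬D) = 0.8500 (specificity)
- P(+|¬D) = 0.1500 (false positive rate = 1 - specificity)

Step 1: Find P(+)
P(+) = P(+|D)P(D) + P(+|¬D)P(¬D)
     = 0.8862 × 0.0302 + 0.1500 × 0.9698
     = 0.02676324 + 0.14547000
     = 0.17223324

Step 2: Apply Bayes' theorem for P(D|+)
P(D|+) = P(+|D)P(D) / P(+)
       = 0.02676324 / 0.17223324
       = 0.1554


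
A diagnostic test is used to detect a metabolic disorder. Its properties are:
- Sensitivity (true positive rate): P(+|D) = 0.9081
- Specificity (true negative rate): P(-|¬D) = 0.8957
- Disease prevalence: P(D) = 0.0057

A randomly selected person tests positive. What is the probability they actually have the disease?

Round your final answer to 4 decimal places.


Let D = has disease, + = positive test

Given:
- P(D) = 0.0057 (prevalence)
- P(+|D) = 0.9081 (sensitivity)
- P(-|¬D) = 0.8957 (specificity)
- P(+|¬D) = 0.1043 (false positive rate = 1 - specificity)

Step 1: Find P(+)
P(+) = P(+|D)P(D) + P(+|¬D)P(¬D)
     = 0.9081 × 0.0057 + 0.1043 × 0.9943
     = 0.00517617 + 0.10370549
     = 0.10888166

Step 2: Apply Bayes' theorem for P(D|+)
P(D|+) = P(+|D)P(D) / P(+)
       = 0.00517617 / 0.10888166
       = 0.0475


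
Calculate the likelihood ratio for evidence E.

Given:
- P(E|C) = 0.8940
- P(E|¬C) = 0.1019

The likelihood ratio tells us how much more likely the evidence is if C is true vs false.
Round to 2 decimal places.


Likelihood Ratio (LR) = P(E|C) / P(E|¬C)

LR = 0.8940 / 0.1019
   = 8.77

The evidence is 8.77 times more likely if C is true than if C is false.
LR > 1, so observing E raises the odds in favor of C.


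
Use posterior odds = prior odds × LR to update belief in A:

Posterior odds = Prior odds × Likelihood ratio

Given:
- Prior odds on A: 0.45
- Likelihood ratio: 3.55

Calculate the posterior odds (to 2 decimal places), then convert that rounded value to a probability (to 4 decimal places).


Step 1: Calculate posterior odds
Posterior odds = Prior odds × LR
               = 0.45 × 3.55
               = 1.60

Step 2: Convert to probability
P(A|E) = Posterior odds / (1 + Posterior odds)
       = 1.60 / (1 + 1.60)
       = 1.60 / 2.60
       = 0.6154

The evidence increased P(A) from 0.3103 to 0.6154.


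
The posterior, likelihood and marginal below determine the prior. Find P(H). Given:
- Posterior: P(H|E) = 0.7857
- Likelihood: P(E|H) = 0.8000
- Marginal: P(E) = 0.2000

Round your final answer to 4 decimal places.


From Bayes' theorem: P(H|E) = P(E|H) × P(H) / P(E)

Rearranging for P(H):
P(H) = P(H|E) × P(E) / P(E|H)
     = 0.7857 × 0.2000 / 0.8000
     = 0.15714000 / 0.8000
     = 0.1964


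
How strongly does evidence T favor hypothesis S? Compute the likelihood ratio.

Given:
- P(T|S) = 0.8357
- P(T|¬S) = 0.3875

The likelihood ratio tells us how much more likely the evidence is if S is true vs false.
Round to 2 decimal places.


Likelihood Ratio (LR) = P(T|S) / P(T|¬S)

LR = 0.8357 / 0.3875
   = 2.16

The evidence is 2.16 times more likely if S is true than if S is false.
Since LR > 1, the evidence supports S over ¬S.


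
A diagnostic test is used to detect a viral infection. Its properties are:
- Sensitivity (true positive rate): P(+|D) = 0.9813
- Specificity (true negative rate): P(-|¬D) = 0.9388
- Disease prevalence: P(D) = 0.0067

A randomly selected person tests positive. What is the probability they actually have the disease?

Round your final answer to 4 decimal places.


Let D = has disease, + = positive test

Given:
- P(D) = 0.0067 (prevalence)
- P(+|D) = 0.9813 (sensitivity)
- P(-|¬D) = 0.9388 (specificity)
- P(+|¬D) = 0.0612 (false positive rate = 1 - specificity)

Step 1: Find P(+)
P(+) = P(+|D)P(D) + P(+|¬D)P(¬D)
     = 0.9813 × 0.0067 + 0.0612 × 0.9933
     = 0.00657471 + 0.06078996
     = 0.06736467

Step 2: Apply Bayes' theorem for P(D|+)
P(D|+) = P(+|D)P(D) / P(+)
       = 0.00657471 / 0.06736467
       = 0.0976


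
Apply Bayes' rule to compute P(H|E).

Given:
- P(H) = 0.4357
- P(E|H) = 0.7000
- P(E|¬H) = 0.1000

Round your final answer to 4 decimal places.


Bayes' theorem: P(H|E) = P(E|H) × P(H) / P(E)

Step 1: Calculate P(E) using law of total probability
P(E) = P(E|H)P(H) + P(E|¬H)P(¬H)
     = 0.7000 × 0.4357 + 0.1000 × 0.5643
     = 0.30499000 + 0.05643000
     = 0.36142000

Step 2: Apply Bayes' theorem
P(H|E) = P(E|H) × P(H) / P(E)
       = 0.30499000 / 0.36142000
       = 0.8439


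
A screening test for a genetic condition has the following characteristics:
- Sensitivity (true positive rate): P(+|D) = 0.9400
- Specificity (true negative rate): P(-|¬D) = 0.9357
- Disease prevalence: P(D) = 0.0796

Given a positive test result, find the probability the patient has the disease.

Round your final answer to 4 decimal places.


Let D = has disease, + = positive test

Given:
- P(D) = 0.0796 (prevalence)
- P(+|D) = 0.9400 (sensitivity)
- P(-|¬D) = 0.9357 (specificity)
- P(+|¬D) = 0.0643 (false positive rate = 1 - specificity)

Step 1: Find P(+)
P(+) = P(+|D)P(D) + P(+|¬D)P(¬D)
     = 0.9400 × 0.0796 + 0.0643 × 0.9204
     = 0.07482400 + 0.05918172
     = 0.13400572

Step 2: Apply Bayes' theorem for P(D|+)
P(D|+) = P(+|D)P(D) / P(+)
       = 0.07482400 / 0.13400572
       = 0.5584
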